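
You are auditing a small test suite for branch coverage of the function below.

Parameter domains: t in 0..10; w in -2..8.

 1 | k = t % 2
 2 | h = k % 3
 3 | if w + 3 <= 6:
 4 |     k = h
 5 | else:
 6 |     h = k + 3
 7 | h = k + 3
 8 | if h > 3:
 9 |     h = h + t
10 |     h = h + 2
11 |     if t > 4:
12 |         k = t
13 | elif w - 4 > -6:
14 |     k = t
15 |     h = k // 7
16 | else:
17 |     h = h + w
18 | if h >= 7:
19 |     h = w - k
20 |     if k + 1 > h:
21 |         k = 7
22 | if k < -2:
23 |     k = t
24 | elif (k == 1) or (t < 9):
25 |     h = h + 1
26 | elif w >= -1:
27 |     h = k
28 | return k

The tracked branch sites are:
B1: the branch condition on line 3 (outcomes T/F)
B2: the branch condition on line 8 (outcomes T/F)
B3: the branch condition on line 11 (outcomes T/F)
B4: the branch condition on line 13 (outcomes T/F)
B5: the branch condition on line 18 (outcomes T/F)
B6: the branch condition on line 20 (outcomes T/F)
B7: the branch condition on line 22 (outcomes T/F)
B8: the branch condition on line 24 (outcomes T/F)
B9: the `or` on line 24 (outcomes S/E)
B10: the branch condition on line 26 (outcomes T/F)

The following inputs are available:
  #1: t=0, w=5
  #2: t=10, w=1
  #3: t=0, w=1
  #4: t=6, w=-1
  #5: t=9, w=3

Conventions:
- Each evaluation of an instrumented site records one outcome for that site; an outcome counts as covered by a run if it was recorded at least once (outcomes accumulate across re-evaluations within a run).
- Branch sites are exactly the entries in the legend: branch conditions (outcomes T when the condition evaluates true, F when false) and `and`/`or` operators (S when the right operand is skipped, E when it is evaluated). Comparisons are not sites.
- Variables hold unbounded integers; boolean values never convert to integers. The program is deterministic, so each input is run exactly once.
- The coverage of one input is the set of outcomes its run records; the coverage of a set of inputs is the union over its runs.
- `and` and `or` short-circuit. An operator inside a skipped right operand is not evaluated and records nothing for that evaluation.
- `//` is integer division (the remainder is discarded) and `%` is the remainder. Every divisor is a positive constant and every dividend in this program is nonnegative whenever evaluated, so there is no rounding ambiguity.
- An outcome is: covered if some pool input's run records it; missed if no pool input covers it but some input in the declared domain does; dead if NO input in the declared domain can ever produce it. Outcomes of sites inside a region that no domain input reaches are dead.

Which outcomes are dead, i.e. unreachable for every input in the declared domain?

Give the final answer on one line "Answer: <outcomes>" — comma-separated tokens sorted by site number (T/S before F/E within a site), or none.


exhaustive pass over the 121-input domain:
  B7=T: unreachable across the whole domain -> dead
  reachable outcomes have witnesses, e.g. B1=T (e.g. t=0, w=-2), B1=F (e.g. t=0, w=4), B2=T (e.g. t=1, w=-2), B2=F (e.g. t=0, w=-2)
Answer: B7=T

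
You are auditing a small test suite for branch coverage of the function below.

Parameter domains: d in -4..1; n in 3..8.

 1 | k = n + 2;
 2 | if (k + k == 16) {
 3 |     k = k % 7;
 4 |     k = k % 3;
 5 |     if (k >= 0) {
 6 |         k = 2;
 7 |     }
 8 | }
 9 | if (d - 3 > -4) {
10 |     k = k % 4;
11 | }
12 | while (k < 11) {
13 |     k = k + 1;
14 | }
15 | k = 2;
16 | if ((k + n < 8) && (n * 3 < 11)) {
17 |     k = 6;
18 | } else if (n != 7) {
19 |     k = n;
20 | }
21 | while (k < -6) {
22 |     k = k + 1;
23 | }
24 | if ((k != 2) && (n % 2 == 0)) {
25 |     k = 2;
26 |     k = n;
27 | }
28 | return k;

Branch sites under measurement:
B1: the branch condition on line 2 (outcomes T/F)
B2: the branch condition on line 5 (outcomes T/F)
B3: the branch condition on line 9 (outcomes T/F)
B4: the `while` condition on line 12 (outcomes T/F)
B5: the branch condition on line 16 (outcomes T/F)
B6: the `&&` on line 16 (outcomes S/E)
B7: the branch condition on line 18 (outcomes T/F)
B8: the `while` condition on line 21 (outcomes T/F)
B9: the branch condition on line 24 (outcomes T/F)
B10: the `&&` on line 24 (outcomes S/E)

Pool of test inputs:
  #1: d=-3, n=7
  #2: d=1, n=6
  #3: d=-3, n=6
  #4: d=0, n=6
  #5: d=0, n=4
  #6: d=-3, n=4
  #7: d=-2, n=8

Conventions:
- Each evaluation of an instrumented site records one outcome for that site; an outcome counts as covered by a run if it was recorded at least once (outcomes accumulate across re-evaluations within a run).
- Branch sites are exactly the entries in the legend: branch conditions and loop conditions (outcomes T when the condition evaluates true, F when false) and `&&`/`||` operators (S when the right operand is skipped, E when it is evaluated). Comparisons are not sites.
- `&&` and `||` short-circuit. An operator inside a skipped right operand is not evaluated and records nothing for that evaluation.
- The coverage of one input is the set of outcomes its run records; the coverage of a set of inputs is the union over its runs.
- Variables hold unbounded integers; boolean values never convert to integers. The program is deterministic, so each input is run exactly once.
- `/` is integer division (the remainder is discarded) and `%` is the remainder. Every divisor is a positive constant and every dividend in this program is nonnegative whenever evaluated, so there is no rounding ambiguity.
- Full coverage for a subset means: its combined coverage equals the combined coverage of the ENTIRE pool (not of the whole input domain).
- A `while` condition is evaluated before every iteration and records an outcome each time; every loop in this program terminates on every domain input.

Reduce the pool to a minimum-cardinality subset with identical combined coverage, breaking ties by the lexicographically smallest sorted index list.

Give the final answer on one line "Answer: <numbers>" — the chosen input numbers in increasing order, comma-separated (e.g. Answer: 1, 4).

input #1, d=-3, n=7: events B1->F, B3->F, B4->T, B4->T, B4->F, B6->S, B5->F, B7->F, B8->F, B10->S, B9->F; outcomes B1=F, B3=F, B4=T, B4=F, B5=F, B6=S, B7=F, B8=F, B9=F, B10=S
input #2, d=1, n=6: events B1->T, B2->T, B3->T, B4->T, B4->T, B4->T, B4->T, B4->T, B4->T, B4->T, B4->T, B4->T, B4->F, B6->S, ...; outcomes B1=T, B2=T, B3=T, B4=T, B4=F, B5=F, B6=S, B7=T, B8=F, B9=T, B10=E
input #3, d=-3, n=6: events B1->T, B2->T, B3->F, B4->T, B4->T, B4->T, B4->T, B4->T, B4->T, B4->T, B4->T, B4->T, B4->F, B6->S, ...; outcomes B1=T, B2=T, B3=F, B4=T, B4=F, B5=F, B6=S, B7=T, B8=F, B9=T, B10=E
input #4, d=0, n=6: events B1->T, B2->T, B3->T, B4->T, B4->T, B4->T, B4->T, B4->T, B4->T, B4->T, B4->T, B4->T, B4->F, B6->S, ...; outcomes B1=T, B2=T, B3=T, B4=T, B4=F, B5=F, B6=S, B7=T, B8=F, B9=T, B10=E
input #5, d=0, n=4: events B1->F, B3->T, B4->T, B4->T, B4->T, B4->T, B4->T, B4->T, B4->T, B4->T, B4->T, B4->F, B6->E, B5->F, ...; outcomes B1=F, B3=T, B4=T, B4=F, B5=F, B6=E, B7=T, B8=F, B9=T, B10=E
input #6, d=-3, n=4: events B1->F, B3->F, B4->T, B4->T, B4->T, B4->T, B4->T, B4->F, B6->E, B5->F, B7->T, B8->F, B10->E, B9->T; outcomes B1=F, B3=F, B4=T, B4=F, B5=F, B6=E, B7=T, B8=F, B9=T, B10=E
input #7, d=-2, n=8: events B1->F, B3->F, B4->T, B4->F, B6->S, B5->F, B7->T, B8->F, B10->E, B9->T; outcomes B1=F, B3=F, B4=T, B4=F, B5=F, B6=S, B7=T, B8=F, B9=T, B10=E
union over all inputs: B1=T, B1=F, B2=T, B3=T, B3=F, B4=T, B4=F, B5=F, B6=S, B6=E, B7=T, B7=F, B8=F, B9=T, B9=F, B10=S, B10=E (17 outcomes)
every size-1 subset falls short of the 17 outcomes (best: 11/17)
every size-2 subset falls short of the 17 outcomes (best: 16/17)
inputs {1, 2, 5} (size 3) cover everything; no size-3 subset with a lexicographically smaller index list covers all 17

Answer: 1, 2, 5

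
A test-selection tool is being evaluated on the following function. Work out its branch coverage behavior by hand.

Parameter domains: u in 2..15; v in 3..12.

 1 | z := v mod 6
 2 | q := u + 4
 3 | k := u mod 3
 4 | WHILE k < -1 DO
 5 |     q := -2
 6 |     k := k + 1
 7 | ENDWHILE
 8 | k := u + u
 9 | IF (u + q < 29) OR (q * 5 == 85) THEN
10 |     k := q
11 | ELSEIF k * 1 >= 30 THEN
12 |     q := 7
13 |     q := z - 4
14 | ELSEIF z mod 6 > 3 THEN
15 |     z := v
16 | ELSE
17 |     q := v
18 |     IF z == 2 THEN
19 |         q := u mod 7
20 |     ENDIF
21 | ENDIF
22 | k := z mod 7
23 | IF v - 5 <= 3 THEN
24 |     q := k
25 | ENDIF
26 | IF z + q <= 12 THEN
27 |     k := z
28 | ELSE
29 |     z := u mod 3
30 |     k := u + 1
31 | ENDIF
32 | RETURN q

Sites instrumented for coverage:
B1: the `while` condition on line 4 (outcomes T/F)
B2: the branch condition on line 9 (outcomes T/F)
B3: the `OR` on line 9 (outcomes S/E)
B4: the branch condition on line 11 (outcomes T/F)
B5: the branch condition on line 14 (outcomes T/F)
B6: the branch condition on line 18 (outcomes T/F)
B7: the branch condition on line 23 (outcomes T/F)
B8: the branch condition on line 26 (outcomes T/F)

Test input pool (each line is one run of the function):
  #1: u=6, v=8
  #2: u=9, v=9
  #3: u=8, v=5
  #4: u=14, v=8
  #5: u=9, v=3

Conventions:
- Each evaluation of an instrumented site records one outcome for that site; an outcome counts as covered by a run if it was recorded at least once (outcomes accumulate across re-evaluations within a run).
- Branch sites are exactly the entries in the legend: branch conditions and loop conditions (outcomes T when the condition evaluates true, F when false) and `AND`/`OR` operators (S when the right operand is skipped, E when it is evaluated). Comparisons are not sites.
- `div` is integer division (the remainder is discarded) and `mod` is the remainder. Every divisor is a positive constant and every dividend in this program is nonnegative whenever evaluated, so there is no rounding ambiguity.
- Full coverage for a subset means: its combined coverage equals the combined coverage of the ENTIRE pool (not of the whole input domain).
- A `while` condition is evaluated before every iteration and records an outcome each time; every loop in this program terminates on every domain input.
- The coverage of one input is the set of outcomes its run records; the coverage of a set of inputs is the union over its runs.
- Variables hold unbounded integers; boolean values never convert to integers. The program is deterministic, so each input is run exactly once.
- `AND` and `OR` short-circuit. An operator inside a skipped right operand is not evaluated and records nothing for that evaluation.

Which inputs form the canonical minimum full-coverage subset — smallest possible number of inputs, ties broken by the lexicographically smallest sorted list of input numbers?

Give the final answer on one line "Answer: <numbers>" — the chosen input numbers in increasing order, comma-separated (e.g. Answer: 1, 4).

test 1 (u=6, v=8) fires B1->F, B3->S, B2->T, B7->T, B8->T; hits B1=F, B2=T, B3=S, B7=T, B8=T
test 2 (u=9, v=9) fires B1->F, B3->S, B2->T, B7->F, B8->F; hits B1=F, B2=T, B3=S, B7=F, B8=F
test 3 (u=8, v=5) fires B1->F, B3->S, B2->T, B7->T, B8->T; hits B1=F, B2=T, B3=S, B7=T, B8=T
test 4 (u=14, v=8) fires B1->F, B3->E, B2->F, B4->F, B5->F, B6->T, B7->T, B8->T; hits B1=F, B2=F, B3=E, B4=F, B5=F, B6=T, B7=T, B8=T
test 5 (u=9, v=3) fires B1->F, B3->S, B2->T, B7->T, B8->T; hits B1=F, B2=T, B3=S, B7=T, B8=T
the full pool covers 12 outcomes: B1=F, B2=T, B2=F, B3=S, B3=E, B4=F, B5=F, B6=T, B7=T, B7=F, B8=T, B8=F
no size-1 subset reaches all 12 outcomes (best union: 8/12)
inputs {2, 4} (size 2) cover everything; no size-2 subset with a lexicographically smaller index list covers all 12

Answer: 2, 4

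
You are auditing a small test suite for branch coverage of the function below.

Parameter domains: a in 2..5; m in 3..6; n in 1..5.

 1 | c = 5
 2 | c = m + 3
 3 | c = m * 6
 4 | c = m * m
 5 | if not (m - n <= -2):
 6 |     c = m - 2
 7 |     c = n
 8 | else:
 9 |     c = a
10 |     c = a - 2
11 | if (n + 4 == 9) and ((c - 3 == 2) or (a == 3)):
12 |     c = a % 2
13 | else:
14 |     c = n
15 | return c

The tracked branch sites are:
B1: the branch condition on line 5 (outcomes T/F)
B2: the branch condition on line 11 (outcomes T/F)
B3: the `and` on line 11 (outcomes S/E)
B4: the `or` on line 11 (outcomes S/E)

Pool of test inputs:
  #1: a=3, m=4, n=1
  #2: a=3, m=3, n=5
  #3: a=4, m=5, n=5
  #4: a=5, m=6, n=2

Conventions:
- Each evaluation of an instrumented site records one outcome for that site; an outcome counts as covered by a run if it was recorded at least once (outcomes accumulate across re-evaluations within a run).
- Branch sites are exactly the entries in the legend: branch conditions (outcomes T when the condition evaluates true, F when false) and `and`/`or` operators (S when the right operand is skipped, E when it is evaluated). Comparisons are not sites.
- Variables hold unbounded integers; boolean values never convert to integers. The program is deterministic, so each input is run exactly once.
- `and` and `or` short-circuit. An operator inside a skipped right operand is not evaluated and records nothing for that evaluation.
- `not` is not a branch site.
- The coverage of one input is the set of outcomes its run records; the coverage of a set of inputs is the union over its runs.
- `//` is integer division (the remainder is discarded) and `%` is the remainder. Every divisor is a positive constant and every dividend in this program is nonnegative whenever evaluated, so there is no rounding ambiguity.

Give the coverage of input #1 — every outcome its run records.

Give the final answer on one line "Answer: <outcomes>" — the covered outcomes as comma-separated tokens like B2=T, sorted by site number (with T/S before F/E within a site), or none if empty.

Event log for input #1 (a=3, m=4, n=1):
  B1->T, B3->S, B2->F
distinct outcomes covered: B1=T, B2=F, B3=S

Answer: B1=T, B2=F, B3=S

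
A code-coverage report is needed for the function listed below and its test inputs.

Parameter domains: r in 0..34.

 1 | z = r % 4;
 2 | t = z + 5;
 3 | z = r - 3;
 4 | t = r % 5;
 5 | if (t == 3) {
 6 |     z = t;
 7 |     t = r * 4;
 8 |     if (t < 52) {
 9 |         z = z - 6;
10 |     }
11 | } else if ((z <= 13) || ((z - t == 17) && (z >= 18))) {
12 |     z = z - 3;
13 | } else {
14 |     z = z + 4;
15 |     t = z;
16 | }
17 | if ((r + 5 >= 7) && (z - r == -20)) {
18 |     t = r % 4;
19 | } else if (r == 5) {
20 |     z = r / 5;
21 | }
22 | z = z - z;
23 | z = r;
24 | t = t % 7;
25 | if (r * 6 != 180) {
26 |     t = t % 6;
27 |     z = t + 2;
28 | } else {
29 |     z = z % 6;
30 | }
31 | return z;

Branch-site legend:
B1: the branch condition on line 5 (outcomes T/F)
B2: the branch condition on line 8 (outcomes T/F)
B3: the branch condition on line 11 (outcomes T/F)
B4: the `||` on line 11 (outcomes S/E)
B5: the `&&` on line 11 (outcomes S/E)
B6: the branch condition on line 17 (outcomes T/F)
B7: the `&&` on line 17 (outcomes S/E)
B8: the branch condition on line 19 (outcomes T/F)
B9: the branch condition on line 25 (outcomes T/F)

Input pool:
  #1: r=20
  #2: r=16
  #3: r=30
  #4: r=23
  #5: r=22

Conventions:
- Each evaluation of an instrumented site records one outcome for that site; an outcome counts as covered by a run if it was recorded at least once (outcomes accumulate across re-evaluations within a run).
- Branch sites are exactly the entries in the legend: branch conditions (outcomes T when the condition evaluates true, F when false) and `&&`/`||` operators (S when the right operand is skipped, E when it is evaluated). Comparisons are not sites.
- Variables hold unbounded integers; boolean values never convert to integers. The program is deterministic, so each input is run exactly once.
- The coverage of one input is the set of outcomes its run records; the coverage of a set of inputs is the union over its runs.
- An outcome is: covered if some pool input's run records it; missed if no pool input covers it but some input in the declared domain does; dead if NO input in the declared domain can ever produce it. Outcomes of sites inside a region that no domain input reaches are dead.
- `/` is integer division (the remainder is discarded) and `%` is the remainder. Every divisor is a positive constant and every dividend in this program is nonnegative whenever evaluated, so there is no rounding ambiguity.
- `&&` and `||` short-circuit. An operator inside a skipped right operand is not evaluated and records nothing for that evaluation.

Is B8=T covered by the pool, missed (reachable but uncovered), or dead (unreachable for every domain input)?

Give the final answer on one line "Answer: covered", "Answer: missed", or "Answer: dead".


no pool input records B8=T
but domain input (r=5) does record it -> reachable, so missed
Answer: missed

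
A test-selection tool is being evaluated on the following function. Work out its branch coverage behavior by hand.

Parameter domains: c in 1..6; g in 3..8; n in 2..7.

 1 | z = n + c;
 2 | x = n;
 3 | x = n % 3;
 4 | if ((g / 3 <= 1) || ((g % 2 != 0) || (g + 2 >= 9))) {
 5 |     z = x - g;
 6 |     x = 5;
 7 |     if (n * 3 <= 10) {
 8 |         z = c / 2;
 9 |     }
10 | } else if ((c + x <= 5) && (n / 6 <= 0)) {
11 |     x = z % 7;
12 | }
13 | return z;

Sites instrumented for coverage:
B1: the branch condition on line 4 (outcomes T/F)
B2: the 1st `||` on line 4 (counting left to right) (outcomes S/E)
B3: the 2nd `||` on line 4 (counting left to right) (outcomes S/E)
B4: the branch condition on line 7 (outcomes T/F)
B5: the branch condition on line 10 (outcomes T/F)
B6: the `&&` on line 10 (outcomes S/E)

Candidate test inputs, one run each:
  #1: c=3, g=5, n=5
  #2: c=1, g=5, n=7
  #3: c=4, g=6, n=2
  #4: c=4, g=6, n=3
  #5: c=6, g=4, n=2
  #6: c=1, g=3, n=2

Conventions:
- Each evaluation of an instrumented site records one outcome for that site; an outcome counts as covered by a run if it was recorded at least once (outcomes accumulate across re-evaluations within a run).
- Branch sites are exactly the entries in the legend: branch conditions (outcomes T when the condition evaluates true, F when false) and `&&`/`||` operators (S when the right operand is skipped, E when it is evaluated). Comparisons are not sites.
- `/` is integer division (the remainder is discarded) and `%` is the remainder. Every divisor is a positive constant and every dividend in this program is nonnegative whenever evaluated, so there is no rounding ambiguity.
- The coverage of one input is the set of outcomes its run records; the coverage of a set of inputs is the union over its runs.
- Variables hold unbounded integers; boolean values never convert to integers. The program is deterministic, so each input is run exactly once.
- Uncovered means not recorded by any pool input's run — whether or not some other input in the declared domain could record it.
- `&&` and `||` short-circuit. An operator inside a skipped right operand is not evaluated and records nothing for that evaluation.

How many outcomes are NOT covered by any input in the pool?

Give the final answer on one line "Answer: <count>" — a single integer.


test 1 (c=3, g=5, n=5) hits B1=T, B2=S, B4=F
test 2 (c=1, g=5, n=7) hits B1=T, B2=S, B4=F
test 3 (c=4, g=6, n=2) hits B1=F, B2=E, B3=E, B5=F, B6=S
test 4 (c=4, g=6, n=3) hits B1=F, B2=E, B3=E, B5=T, B6=E
test 5 (c=6, g=4, n=2) hits B1=T, B2=S, B4=T
test 6 (c=1, g=3, n=2) hits B1=T, B2=S, B4=T
union over the pool: B1=T, B1=F, B2=S, B2=E, B3=E, B4=T, B4=F, B5=T, B5=F, B6=S, B6=E
uncovered (1 of 12): B3=S
Answer: 1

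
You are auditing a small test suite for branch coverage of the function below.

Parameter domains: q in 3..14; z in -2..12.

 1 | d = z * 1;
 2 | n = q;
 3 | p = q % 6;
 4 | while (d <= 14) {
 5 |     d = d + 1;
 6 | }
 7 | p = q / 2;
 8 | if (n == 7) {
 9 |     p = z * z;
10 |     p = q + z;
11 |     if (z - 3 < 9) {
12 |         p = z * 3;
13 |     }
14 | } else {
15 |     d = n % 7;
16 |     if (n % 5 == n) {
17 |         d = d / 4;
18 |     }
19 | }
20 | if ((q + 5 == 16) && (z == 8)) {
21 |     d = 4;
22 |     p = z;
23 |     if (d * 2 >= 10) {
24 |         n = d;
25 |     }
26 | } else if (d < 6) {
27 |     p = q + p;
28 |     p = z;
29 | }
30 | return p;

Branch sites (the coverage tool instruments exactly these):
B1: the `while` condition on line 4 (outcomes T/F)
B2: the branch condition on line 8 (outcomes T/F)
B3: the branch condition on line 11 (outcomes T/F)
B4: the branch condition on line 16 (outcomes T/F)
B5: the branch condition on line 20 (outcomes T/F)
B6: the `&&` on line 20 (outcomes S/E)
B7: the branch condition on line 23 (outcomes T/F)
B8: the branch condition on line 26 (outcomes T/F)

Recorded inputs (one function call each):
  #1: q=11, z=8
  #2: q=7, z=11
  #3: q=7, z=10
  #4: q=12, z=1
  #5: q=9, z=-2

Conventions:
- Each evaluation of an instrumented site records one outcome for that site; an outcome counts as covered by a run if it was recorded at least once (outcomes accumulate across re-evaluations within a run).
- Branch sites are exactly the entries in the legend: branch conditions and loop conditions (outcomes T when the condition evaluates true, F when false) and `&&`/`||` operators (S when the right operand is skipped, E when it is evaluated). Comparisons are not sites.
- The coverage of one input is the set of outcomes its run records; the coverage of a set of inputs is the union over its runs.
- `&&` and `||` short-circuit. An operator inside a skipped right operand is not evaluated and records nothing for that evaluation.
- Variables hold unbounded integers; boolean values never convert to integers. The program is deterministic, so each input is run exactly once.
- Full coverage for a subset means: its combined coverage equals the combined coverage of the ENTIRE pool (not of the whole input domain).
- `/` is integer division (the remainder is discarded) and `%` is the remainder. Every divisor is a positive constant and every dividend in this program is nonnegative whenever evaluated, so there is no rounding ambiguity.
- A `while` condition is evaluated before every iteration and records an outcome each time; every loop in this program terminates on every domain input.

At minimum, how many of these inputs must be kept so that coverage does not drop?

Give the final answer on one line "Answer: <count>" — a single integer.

#1 (q=11, z=8) -> covered: B1=T, B1=F, B2=F, B4=F, B5=T, B6=E, B7=F
#2 (q=7, z=11) -> covered: B1=T, B1=F, B2=T, B3=T, B5=F, B6=S, B8=F
#3 (q=7, z=10) -> covered: B1=T, B1=F, B2=T, B3=T, B5=F, B6=S, B8=F
#4 (q=12, z=1) -> covered: B1=T, B1=F, B2=F, B4=F, B5=F, B6=S, B8=T
#5 (q=9, z=-2) -> covered: B1=T, B1=F, B2=F, B4=F, B5=F, B6=S, B8=T
the full pool covers 13 outcomes: B1=T, B1=F, B2=T, B2=F, B3=T, B4=F, B5=T, B5=F, B6=S, B6=E, B7=F, B8=T, B8=F
checked all size-1 subsets: none covers 13 outcomes (max 7/13)
checked all size-2 subsets: none covers 13 outcomes (max 12/13)
the canonical winner is {1, 2, 4}: size 3, full 13-outcome coverage, earliest index list among size-3 covers

Answer: 3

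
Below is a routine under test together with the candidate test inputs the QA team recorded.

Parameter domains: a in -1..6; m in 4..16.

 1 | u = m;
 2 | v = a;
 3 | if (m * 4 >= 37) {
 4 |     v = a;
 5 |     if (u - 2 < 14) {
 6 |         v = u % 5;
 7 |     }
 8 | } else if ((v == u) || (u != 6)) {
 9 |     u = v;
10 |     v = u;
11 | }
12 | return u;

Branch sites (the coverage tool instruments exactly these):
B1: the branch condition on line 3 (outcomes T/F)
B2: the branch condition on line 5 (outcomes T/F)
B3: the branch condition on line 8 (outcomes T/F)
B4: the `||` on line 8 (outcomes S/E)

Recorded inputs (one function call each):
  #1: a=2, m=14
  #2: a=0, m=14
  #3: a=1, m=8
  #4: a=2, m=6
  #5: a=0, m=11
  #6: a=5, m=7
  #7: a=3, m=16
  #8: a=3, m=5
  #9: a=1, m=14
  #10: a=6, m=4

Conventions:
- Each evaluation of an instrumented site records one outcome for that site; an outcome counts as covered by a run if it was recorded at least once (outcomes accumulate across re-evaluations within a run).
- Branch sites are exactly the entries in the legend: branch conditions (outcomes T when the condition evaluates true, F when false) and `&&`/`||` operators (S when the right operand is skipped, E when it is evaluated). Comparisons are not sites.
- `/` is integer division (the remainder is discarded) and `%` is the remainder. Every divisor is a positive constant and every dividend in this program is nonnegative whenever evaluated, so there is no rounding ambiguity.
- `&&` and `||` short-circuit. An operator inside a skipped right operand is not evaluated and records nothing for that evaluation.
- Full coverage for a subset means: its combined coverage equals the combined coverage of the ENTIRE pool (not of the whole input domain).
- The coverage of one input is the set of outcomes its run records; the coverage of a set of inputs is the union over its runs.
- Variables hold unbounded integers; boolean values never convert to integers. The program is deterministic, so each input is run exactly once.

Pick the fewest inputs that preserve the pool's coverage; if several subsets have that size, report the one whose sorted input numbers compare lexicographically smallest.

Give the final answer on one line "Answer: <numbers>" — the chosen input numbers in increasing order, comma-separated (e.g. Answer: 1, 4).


input #1, a=2, m=14: events B1->T, B2->T; outcomes B1=T, B2=T
input #2, a=0, m=14: events B1->T, B2->T; outcomes B1=T, B2=T
input #3, a=1, m=8: events B1->F, B4->E, B3->T; outcomes B1=F, B3=T, B4=E
input #4, a=2, m=6: events B1->F, B4->E, B3->F; outcomes B1=F, B3=F, B4=E
input #5, a=0, m=11: events B1->T, B2->T; outcomes B1=T, B2=T
input #6, a=5, m=7: events B1->F, B4->E, B3->T; outcomes B1=F, B3=T, B4=E
input #7, a=3, m=16: events B1->T, B2->F; outcomes B1=T, B2=F
input #8, a=3, m=5: events B1->F, B4->E, B3->T; outcomes B1=F, B3=T, B4=E
input #9, a=1, m=14: events B1->T, B2->T; outcomes B1=T, B2=T
input #10, a=6, m=4: events B1->F, B4->E, B3->T; outcomes B1=F, B3=T, B4=E
union over all inputs: B1=T, B1=F, B2=T, B2=F, B3=T, B3=F, B4=E (7 outcomes)
every size-1 subset falls short of the 7 outcomes (best: 3/7)
every size-2 subset falls short of the 7 outcomes (best: 5/7)
every size-3 subset falls short of the 7 outcomes (best: 6/7)
at size 4, {1, 3, 4, 7} reaches all 7 outcomes; every lexicographically earlier size-4 subset fails
Answer: 1, 3, 4, 7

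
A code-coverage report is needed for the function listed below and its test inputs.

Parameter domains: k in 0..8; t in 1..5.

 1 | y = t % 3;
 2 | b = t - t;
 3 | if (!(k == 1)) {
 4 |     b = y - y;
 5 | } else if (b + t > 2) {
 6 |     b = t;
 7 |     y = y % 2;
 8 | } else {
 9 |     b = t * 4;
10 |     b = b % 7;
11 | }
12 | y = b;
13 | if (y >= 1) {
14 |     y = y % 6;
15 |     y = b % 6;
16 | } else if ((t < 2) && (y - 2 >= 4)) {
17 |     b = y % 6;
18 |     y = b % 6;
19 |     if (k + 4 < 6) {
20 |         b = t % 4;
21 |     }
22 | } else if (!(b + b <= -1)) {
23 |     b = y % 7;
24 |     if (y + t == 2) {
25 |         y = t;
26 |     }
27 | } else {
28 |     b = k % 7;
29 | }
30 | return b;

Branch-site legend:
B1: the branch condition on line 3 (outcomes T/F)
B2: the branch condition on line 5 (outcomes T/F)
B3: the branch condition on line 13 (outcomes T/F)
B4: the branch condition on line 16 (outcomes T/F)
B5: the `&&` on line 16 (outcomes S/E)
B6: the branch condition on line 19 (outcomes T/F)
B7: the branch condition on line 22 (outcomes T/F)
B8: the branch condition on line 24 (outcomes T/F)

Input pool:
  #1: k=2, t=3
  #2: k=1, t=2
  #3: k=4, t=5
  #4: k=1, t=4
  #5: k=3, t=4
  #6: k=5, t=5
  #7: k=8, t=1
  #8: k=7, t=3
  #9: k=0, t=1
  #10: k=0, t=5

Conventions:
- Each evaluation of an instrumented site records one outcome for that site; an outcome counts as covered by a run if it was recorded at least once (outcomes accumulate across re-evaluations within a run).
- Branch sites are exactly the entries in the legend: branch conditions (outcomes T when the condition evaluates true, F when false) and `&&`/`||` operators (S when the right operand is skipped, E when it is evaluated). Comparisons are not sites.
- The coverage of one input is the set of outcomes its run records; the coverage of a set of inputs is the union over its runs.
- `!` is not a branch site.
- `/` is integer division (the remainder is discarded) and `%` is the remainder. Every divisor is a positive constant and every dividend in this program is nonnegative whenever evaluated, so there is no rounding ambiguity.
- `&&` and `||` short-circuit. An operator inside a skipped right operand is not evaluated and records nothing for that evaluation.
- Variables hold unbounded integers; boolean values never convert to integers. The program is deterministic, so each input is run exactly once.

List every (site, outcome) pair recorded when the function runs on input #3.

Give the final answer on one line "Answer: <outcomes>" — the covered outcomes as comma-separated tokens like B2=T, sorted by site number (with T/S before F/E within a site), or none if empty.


Event log for input #3 (k=4, t=5):
  B1->T, B3->F, B5->S, B4->F, B7->T, B8->F
distinct outcomes covered: B1=T, B3=F, B4=F, B5=S, B7=T, B8=F
Answer: B1=T, B3=F, B4=F, B5=S, B7=T, B8=F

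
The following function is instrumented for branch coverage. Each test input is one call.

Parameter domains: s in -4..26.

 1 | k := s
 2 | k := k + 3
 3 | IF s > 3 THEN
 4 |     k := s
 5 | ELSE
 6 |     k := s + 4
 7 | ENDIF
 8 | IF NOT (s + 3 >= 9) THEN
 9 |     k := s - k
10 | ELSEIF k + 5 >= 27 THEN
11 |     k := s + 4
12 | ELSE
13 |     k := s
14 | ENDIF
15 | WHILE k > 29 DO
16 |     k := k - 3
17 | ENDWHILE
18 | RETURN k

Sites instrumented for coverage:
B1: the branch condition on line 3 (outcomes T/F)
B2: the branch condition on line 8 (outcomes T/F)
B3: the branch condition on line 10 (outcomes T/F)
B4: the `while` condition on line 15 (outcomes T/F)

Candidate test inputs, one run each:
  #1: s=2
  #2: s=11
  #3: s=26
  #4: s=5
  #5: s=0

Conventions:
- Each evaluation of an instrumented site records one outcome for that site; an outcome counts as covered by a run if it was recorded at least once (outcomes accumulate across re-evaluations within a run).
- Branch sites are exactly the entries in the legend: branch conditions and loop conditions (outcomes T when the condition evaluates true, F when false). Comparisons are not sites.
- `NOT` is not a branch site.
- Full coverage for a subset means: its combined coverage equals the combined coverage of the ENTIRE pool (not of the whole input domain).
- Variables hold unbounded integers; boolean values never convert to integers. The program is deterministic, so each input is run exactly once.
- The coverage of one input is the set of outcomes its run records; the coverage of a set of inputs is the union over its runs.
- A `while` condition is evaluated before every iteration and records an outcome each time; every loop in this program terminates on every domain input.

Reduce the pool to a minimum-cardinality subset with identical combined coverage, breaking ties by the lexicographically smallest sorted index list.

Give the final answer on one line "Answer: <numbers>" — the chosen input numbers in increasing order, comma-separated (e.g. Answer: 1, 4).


#1 (s=2) -> B1->F, B2->T, B4->F; covered: B1=F, B2=T, B4=F
#2 (s=11) -> B1->T, B2->F, B3->F, B4->F; covered: B1=T, B2=F, B3=F, B4=F
#3 (s=26) -> B1->T, B2->F, B3->T, B4->T, B4->F; covered: B1=T, B2=F, B3=T, B4=T, B4=F
#4 (s=5) -> B1->T, B2->T, B4->F; covered: B1=T, B2=T, B4=F
#5 (s=0) -> B1->F, B2->T, B4->F; covered: B1=F, B2=T, B4=F
pool-wide coverage (8 outcomes): B1=T, B1=F, B2=T, B2=F, B3=T, B3=F, B4=T, B4=F
no size-1 subset reaches all 8 outcomes (best union: 5/8)
no size-2 subset reaches all 8 outcomes (best union: 7/8)
at size 3, {1, 2, 3} reaches all 8 outcomes; every lexicographically earlier size-3 subset fails
Answer: 1, 2, 3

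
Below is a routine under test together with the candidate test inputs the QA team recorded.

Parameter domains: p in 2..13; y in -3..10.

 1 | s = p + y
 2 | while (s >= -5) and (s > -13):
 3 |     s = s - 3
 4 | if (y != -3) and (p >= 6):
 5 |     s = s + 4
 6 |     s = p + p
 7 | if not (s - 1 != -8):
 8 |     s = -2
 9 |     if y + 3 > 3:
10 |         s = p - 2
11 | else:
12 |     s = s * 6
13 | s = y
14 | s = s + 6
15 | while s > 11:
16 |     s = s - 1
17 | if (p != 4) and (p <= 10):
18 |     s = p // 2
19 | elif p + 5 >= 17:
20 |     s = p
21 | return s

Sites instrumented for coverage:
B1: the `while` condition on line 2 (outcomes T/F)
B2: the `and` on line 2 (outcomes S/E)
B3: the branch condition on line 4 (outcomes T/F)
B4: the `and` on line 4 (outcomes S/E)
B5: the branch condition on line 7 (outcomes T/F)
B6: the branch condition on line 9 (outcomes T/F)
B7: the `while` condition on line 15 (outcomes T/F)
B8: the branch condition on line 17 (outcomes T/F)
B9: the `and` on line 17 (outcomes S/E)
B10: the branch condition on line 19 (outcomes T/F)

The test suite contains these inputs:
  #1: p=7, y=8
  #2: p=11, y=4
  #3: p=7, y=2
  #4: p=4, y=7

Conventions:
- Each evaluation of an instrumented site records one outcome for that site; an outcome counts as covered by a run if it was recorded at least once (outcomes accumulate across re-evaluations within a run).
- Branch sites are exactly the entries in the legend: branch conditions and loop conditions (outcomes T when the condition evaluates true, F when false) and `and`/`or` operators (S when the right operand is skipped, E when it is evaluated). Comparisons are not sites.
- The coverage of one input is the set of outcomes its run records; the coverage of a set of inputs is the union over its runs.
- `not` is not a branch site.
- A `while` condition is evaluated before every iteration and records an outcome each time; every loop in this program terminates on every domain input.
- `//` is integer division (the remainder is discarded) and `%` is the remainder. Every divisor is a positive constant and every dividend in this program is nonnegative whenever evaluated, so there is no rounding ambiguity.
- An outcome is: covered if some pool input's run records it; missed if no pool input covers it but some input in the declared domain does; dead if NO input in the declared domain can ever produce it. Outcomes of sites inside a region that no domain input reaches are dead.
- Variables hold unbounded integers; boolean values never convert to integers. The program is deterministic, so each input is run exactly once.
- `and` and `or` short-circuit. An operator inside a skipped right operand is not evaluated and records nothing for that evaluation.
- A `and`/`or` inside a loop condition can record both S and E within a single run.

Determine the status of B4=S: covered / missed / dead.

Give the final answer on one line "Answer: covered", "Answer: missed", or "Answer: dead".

no pool input records B4=S
but domain input (p=2, y=-3) does record it -> reachable, so missed

Answer: missed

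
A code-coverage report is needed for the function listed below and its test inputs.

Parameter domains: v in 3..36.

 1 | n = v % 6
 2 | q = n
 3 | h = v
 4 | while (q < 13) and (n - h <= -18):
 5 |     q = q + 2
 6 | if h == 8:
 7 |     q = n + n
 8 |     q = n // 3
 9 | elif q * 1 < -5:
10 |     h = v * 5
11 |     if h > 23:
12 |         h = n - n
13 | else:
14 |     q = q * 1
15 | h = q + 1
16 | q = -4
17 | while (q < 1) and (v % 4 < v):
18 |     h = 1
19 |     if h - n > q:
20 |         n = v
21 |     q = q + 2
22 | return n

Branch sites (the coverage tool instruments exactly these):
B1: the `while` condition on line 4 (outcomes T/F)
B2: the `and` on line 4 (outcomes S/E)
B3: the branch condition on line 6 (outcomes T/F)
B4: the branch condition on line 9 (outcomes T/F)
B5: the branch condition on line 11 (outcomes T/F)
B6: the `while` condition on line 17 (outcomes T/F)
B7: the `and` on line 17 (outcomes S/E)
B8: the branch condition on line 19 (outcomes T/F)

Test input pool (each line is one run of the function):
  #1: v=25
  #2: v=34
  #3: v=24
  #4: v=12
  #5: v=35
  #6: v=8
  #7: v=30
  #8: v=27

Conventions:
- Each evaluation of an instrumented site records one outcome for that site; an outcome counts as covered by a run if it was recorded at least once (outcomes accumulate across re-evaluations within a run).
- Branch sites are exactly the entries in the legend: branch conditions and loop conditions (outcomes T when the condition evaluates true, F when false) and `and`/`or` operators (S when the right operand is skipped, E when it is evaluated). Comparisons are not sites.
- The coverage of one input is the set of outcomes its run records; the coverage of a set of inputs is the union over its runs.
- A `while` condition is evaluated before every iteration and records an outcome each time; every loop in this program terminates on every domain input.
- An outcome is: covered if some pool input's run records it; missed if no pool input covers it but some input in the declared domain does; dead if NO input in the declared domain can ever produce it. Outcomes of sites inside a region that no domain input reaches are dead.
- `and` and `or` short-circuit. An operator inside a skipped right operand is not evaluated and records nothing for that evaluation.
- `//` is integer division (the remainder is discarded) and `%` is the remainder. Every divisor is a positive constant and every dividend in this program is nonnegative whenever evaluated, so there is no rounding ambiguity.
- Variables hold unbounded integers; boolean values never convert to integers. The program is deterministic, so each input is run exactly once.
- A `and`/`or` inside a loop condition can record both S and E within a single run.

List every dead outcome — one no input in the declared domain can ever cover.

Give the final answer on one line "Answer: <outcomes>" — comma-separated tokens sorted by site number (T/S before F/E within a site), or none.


checking every outcome against all 34 domain inputs:
  B4=T: zero occurrences over every domain input -> dead
  B5=T: zero occurrences over every domain input -> dead
  B5=F: zero occurrences over every domain input -> dead
  reachable outcomes have witnesses, e.g. B1=T (e.g. v=18), B1=F (e.g. v=3), B2=S (e.g. v=18), B2=E (e.g. v=3)
Answer: B4=T, B5=T, B5=F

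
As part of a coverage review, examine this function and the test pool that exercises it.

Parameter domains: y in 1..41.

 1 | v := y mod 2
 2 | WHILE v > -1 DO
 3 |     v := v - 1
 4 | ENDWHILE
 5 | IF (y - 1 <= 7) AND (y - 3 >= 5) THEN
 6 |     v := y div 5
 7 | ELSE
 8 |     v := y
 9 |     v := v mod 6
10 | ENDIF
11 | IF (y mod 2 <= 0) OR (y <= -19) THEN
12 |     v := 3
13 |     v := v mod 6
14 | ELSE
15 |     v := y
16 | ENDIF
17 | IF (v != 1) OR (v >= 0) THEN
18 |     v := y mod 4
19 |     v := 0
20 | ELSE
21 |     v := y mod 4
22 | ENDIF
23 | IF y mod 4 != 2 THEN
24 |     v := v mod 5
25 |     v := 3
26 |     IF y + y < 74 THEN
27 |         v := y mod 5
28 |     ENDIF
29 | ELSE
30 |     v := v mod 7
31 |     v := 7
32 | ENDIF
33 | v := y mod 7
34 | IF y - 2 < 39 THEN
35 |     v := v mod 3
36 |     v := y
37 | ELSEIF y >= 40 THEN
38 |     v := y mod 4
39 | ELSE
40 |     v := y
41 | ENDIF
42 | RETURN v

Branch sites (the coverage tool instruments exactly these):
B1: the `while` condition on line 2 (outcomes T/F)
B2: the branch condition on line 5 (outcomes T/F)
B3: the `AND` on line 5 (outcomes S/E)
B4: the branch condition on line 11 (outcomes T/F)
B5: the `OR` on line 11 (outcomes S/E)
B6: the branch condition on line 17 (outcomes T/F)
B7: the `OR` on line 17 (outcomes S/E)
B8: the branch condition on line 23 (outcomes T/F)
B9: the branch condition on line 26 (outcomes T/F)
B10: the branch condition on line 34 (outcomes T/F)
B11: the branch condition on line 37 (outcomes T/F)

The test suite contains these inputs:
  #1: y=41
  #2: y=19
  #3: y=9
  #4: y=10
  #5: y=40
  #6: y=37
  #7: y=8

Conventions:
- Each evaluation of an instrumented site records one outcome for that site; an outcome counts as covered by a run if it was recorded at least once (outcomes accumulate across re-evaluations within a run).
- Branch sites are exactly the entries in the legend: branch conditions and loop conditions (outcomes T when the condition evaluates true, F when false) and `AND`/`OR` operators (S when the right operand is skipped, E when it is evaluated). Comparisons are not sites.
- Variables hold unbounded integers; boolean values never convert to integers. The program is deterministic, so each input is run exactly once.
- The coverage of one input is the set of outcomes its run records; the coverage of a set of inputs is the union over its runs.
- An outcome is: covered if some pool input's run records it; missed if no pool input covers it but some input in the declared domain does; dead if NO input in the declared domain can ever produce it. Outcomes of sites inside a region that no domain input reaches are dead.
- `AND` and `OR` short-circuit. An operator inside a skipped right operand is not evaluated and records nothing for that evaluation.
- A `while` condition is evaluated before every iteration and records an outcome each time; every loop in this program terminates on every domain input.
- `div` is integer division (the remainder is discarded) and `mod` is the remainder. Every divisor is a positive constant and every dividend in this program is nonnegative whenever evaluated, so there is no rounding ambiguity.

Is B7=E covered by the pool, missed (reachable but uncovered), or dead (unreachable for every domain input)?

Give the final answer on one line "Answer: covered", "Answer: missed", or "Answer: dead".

no pool input records B7=E
but domain input (y=1) does record it -> reachable, so missed

Answer: missed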